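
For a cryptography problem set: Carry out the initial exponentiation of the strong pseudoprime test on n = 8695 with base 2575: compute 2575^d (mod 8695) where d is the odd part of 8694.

n − 1 = 8694 = 2^1 · 4347, so s = 1 and d = 4347.
Repeated squaring mod 8695: 2575^1 ≡ 2575, 2575^2 ≡ 5035, 2575^4 ≡ 5300, 2575^8 ≡ 5150, 2575^16 ≡ 2750, 2575^32 ≡ 6545, 2575^64 ≡ 5455, 2575^128 ≡ 2735, 2575^256 ≡ 2525, 2575^512 ≡ 2190, 2575^1024 ≡ 5155, 2575^2048 ≡ 2105, 2575^4096 ≡ 5270.
4347 = 4096 + 128 + 64 + 32 + 16 + 8 + 2 + 1, so 2575^4347 ≡ 5270·2735·5455·6545·2750·5150·5035·2575 ≡ 3620 (mod 8695).

3620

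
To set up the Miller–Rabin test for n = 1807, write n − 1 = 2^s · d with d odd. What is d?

903

Halving: 1806 → 903; 903 is odd.
So 1806 = 2^1 · 903.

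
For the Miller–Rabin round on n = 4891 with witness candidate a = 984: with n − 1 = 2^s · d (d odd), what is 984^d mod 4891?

4742

n − 1 = 4890 = 2^1 · 2445, so s = 1 and d = 2445.
984^2445 mod 4891 = 4742.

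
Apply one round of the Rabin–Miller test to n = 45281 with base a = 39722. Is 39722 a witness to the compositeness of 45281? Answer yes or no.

n − 1 = 45280 = 2^5 · 1415, so s = 5 and d = 1415.
x_0 = 39722^1415 mod 45281 = 13530.
x_0 is neither 1 nor 45280, so continue squaring.
x_1 = 13530^2 mod 45281 = 35098.
x_2 = 35098^2 mod 45281 = 45280.
x_2 ≡ −1, so 39722 is not a witness.

no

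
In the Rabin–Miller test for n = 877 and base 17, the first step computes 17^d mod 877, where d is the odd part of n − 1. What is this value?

151

n − 1 = 876 = 2^2 · 219, so s = 2 and d = 219.
Repeated squaring mod 877: 17^1 ≡ 17, 17^2 ≡ 289, 17^4 ≡ 206, 17^8 ≡ 340, 17^16 ≡ 713, 17^32 ≡ 586, 17^64 ≡ 489, 17^128 ≡ 577.
219 = 128 + 64 + 16 + 8 + 2 + 1, so 17^219 ≡ 577·489·713·340·289·17 ≡ 151 (mod 877).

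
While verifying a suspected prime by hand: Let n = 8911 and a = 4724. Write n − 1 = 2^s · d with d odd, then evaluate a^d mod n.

8910

n − 1 = 8910 = 2^1 · 4455, so s = 1 and d = 4455.
Repeated squaring mod 8911: 4724^1 ≡ 4724, 4724^2 ≡ 3032, 4724^4 ≡ 5783, 4724^8 ≡ 106, 4724^16 ≡ 2325, 4724^32 ≡ 5559, 4724^64 ≡ 8044, 4724^128 ≡ 3165, 4724^256 ≡ 1261, 4724^512 ≡ 3963, 4724^1024 ≡ 4187, 4724^2048 ≡ 3032, 4724^4096 ≡ 5783.
4455 = 4096 + 256 + 64 + 32 + 4 + 2 + 1, so 4724^4455 ≡ 5783·1261·8044·5559·5783·3032·4724 ≡ 8910 (mod 8911).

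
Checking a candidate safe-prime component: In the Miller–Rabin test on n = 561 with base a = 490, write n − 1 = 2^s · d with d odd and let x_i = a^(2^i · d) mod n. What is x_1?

100

n − 1 = 560 = 2^4 · 35, so s = 4 and d = 35.
Repeated squaring mod 561: 490^1 ≡ 490, 490^2 ≡ 553, 490^4 ≡ 64, 490^8 ≡ 169, 490^16 ≡ 511, 490^32 ≡ 256.
35 = 32 + 2 + 1, so 490^35 ≡ 256·553·490 ≡ 109 (mod 561).
x_0 = 109.
x_1 = 109^2 mod 561 = 100.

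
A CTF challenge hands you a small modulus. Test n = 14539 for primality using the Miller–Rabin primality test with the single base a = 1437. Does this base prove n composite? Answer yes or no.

n − 1 = 14538 = 2^1 · 7269, so s = 1 and d = 7269.
Repeated squaring mod 14539: 1437^1 ≡ 1437, 1437^2 ≡ 431, 1437^4 ≡ 11293, 1437^8 ≡ 10280, 1437^16 ≡ 8948, 1437^32 ≡ 431, 1437^64 ≡ 11293, 1437^128 ≡ 10280, 1437^256 ≡ 8948, 1437^512 ≡ 431, 1437^1024 ≡ 11293, 1437^2048 ≡ 10280, 1437^4096 ≡ 8948.
7269 = 4096 + 2048 + 1024 + 64 + 32 + 4 + 1, so 1437^7269 ≡ 8948·10280·11293·11293·431·11293·1437 ≡ 736 (mod 14539).
x_0 = 1437^7269 mod 14539 = 736.
x_0 ∉ {1, 14538} and s = 1, so 1437 is a Miller–Rabin witness and 14539 is composite.

yes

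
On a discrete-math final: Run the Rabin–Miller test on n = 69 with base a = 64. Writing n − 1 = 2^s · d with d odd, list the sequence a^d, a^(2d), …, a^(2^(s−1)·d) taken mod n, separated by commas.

31, 64

n − 1 = 68 = 2^2 · 17, so s = 2 and d = 17.
x_0 = 64^17 mod 69 = 31.
x_1 = 31^2 mod 69 = 64.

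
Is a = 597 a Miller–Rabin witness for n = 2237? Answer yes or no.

n − 1 = 2236 = 2^2 · 559, so s = 2 and d = 559.
x_0 = 597^559 mod 2237 = 1.
x_0 = 1, so 597 is not a witness.

no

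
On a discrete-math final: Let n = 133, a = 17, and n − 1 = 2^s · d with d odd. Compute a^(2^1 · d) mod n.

n − 1 = 132 = 2^2 · 33, so s = 2 and d = 33.
By repeated squaring, 17^33 ≡ 83 (mod 133).
x_0 = 83.
x_1 = 83^2 mod 133 = 106.

106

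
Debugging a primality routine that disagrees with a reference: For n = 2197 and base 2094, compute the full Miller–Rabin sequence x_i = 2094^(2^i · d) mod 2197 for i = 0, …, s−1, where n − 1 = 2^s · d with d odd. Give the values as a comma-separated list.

1717, 1912

n − 1 = 2196 = 2^2 · 549, so s = 2 and d = 549.
x_0 = 2094^549 mod 2197 = 1717.
x_1 = 1717^2 mod 2197 = 1912.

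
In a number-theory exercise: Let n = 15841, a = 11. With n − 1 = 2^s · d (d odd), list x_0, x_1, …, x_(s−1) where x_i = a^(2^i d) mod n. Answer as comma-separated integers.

8989, 13021, 218, 1, 1

n − 1 = 15840 = 2^5 · 495, so s = 5 and d = 495.
x_0 = 11^495 mod 15841 = 8989.
x_1 = 8989^2 mod 15841 = 13021.
x_2 = 13021^2 mod 15841 = 218.
x_3 = 218^2 mod 15841 = 1.
x_4 = 1^2 mod 15841 = 1.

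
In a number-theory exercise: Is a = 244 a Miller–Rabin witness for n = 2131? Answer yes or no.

no

n − 1 = 2130 = 2^1 · 1065, so s = 1 and d = 1065.
Repeated squaring mod 2131: 244^1 ≡ 244, 244^2 ≡ 1999, 244^4 ≡ 376, 244^8 ≡ 730, 244^16 ≡ 150, 244^32 ≡ 1190, 244^64 ≡ 1116, 244^128 ≡ 952, 244^256 ≡ 629, 244^512 ≡ 1406, 244^1024 ≡ 1399.
1065 = 1024 + 32 + 8 + 1, so 244^1065 ≡ 1399·1190·730·244 ≡ 1 (mod 2131).
x_0 = 244^1065 mod 2131 = 1.
x_0 = 1, so 244 is not a witness.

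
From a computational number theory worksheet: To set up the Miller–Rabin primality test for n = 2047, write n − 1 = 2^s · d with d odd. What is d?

Halving: 2046 → 1023; 1023 is odd.
So 2046 = 2^1 · 1023.

1023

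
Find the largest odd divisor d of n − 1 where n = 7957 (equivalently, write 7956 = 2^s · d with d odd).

Halving: 7956 → 3978 → 1989; 1989 is odd.
So 7956 = 2^2 · 1989.

1989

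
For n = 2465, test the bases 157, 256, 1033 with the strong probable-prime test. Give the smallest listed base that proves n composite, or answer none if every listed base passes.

none

n − 1 = 2464 = 2^5 · 77, so s = 5 and d = 77.
Base 157: x_0 = 157^77 mod 2465 = 157. x_0 is neither 1 nor 2464, so continue squaring. x_1 = 157^2 mod 2465 = 2464. x_1 ≡ −1, so 157 is not a witness.
Base 256: x_0 = 256^77 mod 2465 = 1. x_0 = 1, so 256 is not a witness.
Base 1033: x_0 = 1033^77 mod 2465 = 1288. x_0 is neither 1 nor 2464, so continue squaring. x_1 = 1288^2 mod 2465 = 2464. x_1 ≡ −1, so 1033 is not a witness.
No listed base is a witness for 2465.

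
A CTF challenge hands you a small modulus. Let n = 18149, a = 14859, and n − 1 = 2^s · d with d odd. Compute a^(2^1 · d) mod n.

1

n − 1 = 18148 = 2^2 · 4537, so s = 2 and d = 4537.
Repeated squaring mod 18149: 14859^1 ≡ 14859, 14859^2 ≡ 7296, 14859^4 ≡ 599, 14859^8 ≡ 13970, 14859^16 ≡ 4703, 14859^32 ≡ 12727, 14859^64 ≡ 14853, 14859^128 ≡ 10514, 14859^256 ≡ 16786, 14859^512 ≡ 6571, 14859^1024 ≡ 1570, 14859^2048 ≡ 14785, 14859^4096 ≡ 9669.
4537 = 4096 + 256 + 128 + 32 + 16 + 8 + 1, so 14859^4537 ≡ 9669·16786·10514·12727·4703·13970·14859 ≡ 1 (mod 18149).
x_0 = 1.
x_1 = 1^2 mod 18149 = 1.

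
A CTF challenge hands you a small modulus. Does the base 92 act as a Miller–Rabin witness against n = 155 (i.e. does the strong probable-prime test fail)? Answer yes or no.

n − 1 = 154 = 2^1 · 77, so s = 1 and d = 77.
x_0 = 92^77 mod 155 = 92.
x_0 ∉ {1, 154} and s = 1, so 92 is a Miller–Rabin witness and 155 is composite.

yes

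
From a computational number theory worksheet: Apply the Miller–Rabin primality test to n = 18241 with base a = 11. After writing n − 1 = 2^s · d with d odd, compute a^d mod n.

9323

n − 1 = 18240 = 2^6 · 285, so s = 6 and d = 285.
11^285 mod 18241 = 9323.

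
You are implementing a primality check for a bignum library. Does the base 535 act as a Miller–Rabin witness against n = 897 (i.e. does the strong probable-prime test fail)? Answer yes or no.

yes

n − 1 = 896 = 2^7 · 7, so s = 7 and d = 7.
x_0 = 535^7 mod 897 = 739.
x_0 is neither 1 nor 896, so continue squaring.
x_1 = 739^2 mod 897 = 745.
x_2 = 745^2 mod 897 = 679.
x_3 = 679^2 mod 897 = 880.
x_4 = 880^2 mod 897 = 289.
x_5 = 289^2 mod 897 = 100.
x_6 = 100^2 mod 897 = 133.
Reached i = s−1 = 6 without hitting −1: 535 is a Miller–Rabin witness and 897 is composite.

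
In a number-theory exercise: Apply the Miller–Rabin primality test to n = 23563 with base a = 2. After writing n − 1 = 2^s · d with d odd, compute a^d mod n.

n − 1 = 23562 = 2^1 · 11781, so s = 1 and d = 11781.
By repeated squaring, 2^11781 ≡ 23562 (mod 23563).

23562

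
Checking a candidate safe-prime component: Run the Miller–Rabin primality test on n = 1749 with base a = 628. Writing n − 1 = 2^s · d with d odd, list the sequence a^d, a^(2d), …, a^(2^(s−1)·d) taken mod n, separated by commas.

496, 1156

n − 1 = 1748 = 2^2 · 437, so s = 2 and d = 437.
x_0 = 628^437 mod 1749 = 496.
x_1 = 496^2 mod 1749 = 1156.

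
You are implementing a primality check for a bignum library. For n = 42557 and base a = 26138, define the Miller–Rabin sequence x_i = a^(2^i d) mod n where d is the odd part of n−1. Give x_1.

1

n − 1 = 42556 = 2^2 · 10639, so s = 2 and d = 10639.
Repeated squaring mod 42557: 26138^1 ≡ 26138, 26138^2 ≡ 27523, 26138^4 ≡ 929, 26138^8 ≡ 11901, 26138^16 ≡ 4105, 26138^32 ≡ 41010, 26138^64 ≡ 10017, 26138^128 ≡ 33440, 26138^256 ≡ 5868, 26138^512 ≡ 4811, 26138^1024 ≡ 37270, 26138^2048 ≡ 34977, 26138^4096 ≡ 4450, 26138^8192 ≡ 13495.
10639 = 8192 + 2048 + 256 + 128 + 8 + 4 + 2 + 1, so 26138^10639 ≡ 13495·34977·5868·33440·11901·929·27523·26138 ≡ 42556 (mod 42557).
x_0 = 42556.
x_1 = 42556^2 mod 42557 = 1.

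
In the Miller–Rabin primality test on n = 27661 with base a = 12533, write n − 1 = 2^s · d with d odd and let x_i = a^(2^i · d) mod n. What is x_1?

n − 1 = 27660 = 2^2 · 6915, so s = 2 and d = 6915.
Repeated squaring mod 27661: 12533^1 ≡ 12533, 12533^2 ≡ 16931, 12533^4 ≡ 7818, 12533^8 ≡ 17975, 12533^16 ≡ 20145, 12533^32 ≡ 6494, 12533^64 ≡ 16672, 12533^128 ≡ 17856, 12533^256 ≡ 16050, 12533^512 ≡ 23268, 12533^1024 ≡ 18732, 12533^2048 ≡ 8039, 12533^4096 ≡ 9425.
6915 = 4096 + 2048 + 512 + 256 + 2 + 1, so 12533^6915 ≡ 9425·8039·23268·16050·16931·12533 ≡ 15072 (mod 27661).
x_0 = 15072.
x_1 = 15072^2 mod 27661 = 13052.

13052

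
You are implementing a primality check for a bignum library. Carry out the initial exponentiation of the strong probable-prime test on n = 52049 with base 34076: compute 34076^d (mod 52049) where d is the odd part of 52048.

n − 1 = 52048 = 2^4 · 3253, so s = 4 and d = 3253.
34076^3253 mod 52049 = 21254.

21254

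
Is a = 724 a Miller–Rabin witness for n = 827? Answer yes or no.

n − 1 = 826 = 2^1 · 413, so s = 1 and d = 413.
Repeated squaring mod 827: 724^1 ≡ 724, 724^2 ≡ 685, 724^4 ≡ 316, 724^8 ≡ 616, 724^16 ≡ 690, 724^32 ≡ 575, 724^64 ≡ 652, 724^128 ≡ 26, 724^256 ≡ 676.
413 = 256 + 128 + 16 + 8 + 4 + 1, so 724^413 ≡ 676·26·690·616·316·724 ≡ 826 (mod 827).
x_0 = 724^413 mod 827 = 826.
x_0 = 826 ≡ −1, so 724 is not a witness.

no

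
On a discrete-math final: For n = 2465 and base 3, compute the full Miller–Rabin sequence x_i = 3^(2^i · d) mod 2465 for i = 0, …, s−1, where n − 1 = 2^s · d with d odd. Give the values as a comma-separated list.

2018, 144, 1016, 1886, 1

n − 1 = 2464 = 2^5 · 77, so s = 5 and d = 77.
x_0 = 3^77 mod 2465 = 2018.
x_1 = 2018^2 mod 2465 = 144.
x_2 = 144^2 mod 2465 = 1016.
x_3 = 1016^2 mod 2465 = 1886.
x_4 = 1886^2 mod 2465 = 1.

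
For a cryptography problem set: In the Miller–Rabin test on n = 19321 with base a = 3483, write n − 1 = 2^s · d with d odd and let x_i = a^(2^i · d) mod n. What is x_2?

n − 1 = 19320 = 2^3 · 2415, so s = 3 and d = 2415.
x_0 = 3483^2415 mod 19321 = 19320.
x_1 = 19320^2 mod 19321 = 1.
x_2 = 1^2 mod 19321 = 1.

1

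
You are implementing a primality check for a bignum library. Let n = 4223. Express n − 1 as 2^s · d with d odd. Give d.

2111

Halving: 4222 → 2111; 2111 is odd.
So 4222 = 2^1 · 2111.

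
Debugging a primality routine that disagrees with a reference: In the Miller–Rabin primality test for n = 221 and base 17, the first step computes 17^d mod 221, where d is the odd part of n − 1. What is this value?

n − 1 = 220 = 2^2 · 55, so s = 2 and d = 55.
Repeated squaring mod 221: 17^1 ≡ 17, 17^2 ≡ 68, 17^4 ≡ 204, 17^8 ≡ 68, 17^16 ≡ 204, 17^32 ≡ 68.
55 = 32 + 16 + 4 + 2 + 1, so 17^55 ≡ 68·204·204·68·17 ≡ 17 (mod 221).

17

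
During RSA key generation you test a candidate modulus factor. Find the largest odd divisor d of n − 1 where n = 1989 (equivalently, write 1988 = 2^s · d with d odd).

Halving: 1988 → 994 → 497; 497 is odd.
So 1988 = 2^2 · 497.

497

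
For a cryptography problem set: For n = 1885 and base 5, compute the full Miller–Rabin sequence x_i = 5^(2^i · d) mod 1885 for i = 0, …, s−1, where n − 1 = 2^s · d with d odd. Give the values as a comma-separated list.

1425, 480

n − 1 = 1884 = 2^2 · 471, so s = 2 and d = 471.
x_0 = 5^471 mod 1885 = 1425.
x_1 = 1425^2 mod 1885 = 480.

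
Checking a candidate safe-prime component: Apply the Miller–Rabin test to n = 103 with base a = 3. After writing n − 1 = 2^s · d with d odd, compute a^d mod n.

102

n − 1 = 102 = 2^1 · 51, so s = 1 and d = 51.
Repeated squaring mod 103: 3^1 ≡ 3, 3^2 ≡ 9, 3^4 ≡ 81, 3^8 ≡ 72, 3^16 ≡ 34, 3^32 ≡ 23.
51 = 32 + 16 + 2 + 1, so 3^51 ≡ 23·34·9·3 ≡ 102 (mod 103).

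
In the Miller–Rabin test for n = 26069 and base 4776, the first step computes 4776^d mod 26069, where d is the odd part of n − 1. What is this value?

n − 1 = 26068 = 2^2 · 6517, so s = 2 and d = 6517.
By repeated squaring, 4776^6517 ≡ 13532 (mod 26069).

13532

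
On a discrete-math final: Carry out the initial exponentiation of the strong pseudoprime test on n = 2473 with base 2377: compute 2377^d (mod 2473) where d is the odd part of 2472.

n − 1 = 2472 = 2^3 · 309, so s = 3 and d = 309.
Repeated squaring mod 2473: 2377^1 ≡ 2377, 2377^2 ≡ 1797, 2377^4 ≡ 1944, 2377^8 ≡ 392, 2377^16 ≡ 338, 2377^32 ≡ 486, 2377^64 ≡ 1261, 2377^128 ≡ 2455, 2377^256 ≡ 324.
309 = 256 + 32 + 16 + 4 + 1, so 2377^309 ≡ 324·486·338·1944·2377 ≡ 2472 (mod 2473).

2472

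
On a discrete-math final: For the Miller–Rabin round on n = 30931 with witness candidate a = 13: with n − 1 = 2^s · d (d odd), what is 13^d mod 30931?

n − 1 = 30930 = 2^1 · 15465, so s = 1 and d = 15465.
13^15465 mod 30931 = 1.

1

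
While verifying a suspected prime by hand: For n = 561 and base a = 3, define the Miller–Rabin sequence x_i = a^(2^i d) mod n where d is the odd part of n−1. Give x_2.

n − 1 = 560 = 2^4 · 35, so s = 4 and d = 35.
x_0 = 3^35 mod 561 = 78.
x_1 = 78^2 mod 561 = 474.
x_2 = 474^2 mod 561 = 276.

276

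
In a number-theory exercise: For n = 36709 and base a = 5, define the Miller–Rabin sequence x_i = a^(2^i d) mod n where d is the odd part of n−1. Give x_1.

n − 1 = 36708 = 2^2 · 9177, so s = 2 and d = 9177.
x_0 = 5^9177 mod 36709 = 36708.
x_1 = 36708^2 mod 36709 = 1.

1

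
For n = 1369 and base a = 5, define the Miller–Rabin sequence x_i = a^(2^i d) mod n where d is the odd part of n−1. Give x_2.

n − 1 = 1368 = 2^3 · 171, so s = 3 and d = 171.
x_0 = 5^171 mod 1369 = 845.
x_1 = 845^2 mod 1369 = 776.
x_2 = 776^2 mod 1369 = 1185.

1185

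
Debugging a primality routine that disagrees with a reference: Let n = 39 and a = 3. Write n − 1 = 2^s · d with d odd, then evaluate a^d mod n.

3

n − 1 = 38 = 2^1 · 19, so s = 1 and d = 19.
By repeated squaring, 3^19 ≡ 3 (mod 39).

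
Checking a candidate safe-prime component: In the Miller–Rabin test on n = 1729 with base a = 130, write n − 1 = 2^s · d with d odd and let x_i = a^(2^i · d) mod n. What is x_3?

n − 1 = 1728 = 2^6 · 27, so s = 6 and d = 27.
Repeated squaring mod 1729: 130^1 ≡ 130, 130^2 ≡ 1339, 130^4 ≡ 1677, 130^8 ≡ 975, 130^16 ≡ 1404.
27 = 16 + 8 + 2 + 1, so 130^27 ≡ 1404·975·1339·130 ≡ 533 (mod 1729).
x_0 = 533.
x_1 = 533^2 mod 1729 = 533.
x_2 = 533^2 mod 1729 = 533.
x_3 = 533^2 mod 1729 = 533.

533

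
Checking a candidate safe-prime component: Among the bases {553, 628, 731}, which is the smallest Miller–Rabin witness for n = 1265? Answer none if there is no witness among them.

553

n − 1 = 1264 = 2^4 · 79, so s = 4 and d = 79.
Base 553: x_0 = 553^79 mod 1265 = 1082. x_0 is neither 1 nor 1264, so continue squaring. x_1 = 1082^2 mod 1265 = 599. x_2 = 599^2 mod 1265 = 806. x_3 = 806^2 mod 1265 = 691. Reached i = s−1 = 3 without hitting −1: 553 is a Miller–Rabin witness and 1265 is composite.
Base 628: x_0 = 628^79 mod 1265 = 342. x_0 is neither 1 nor 1264, so continue squaring. x_1 = 342^2 mod 1265 = 584. x_2 = 584^2 mod 1265 = 771. x_3 = 771^2 mod 1265 = 1156. Reached i = s−1 = 3 without hitting −1: 628 is a Miller–Rabin witness and 1265 is composite.
Base 731: x_0 = 731^79 mod 1265 = 416. x_0 is neither 1 nor 1264, so continue squaring. x_1 = 416^2 mod 1265 = 1016. x_2 = 1016^2 mod 1265 = 16. x_3 = 16^2 mod 1265 = 256. Reached i = s−1 = 3 without hitting −1: 731 is a Miller–Rabin witness and 1265 is composite.
The smallest witness among the given bases is 553.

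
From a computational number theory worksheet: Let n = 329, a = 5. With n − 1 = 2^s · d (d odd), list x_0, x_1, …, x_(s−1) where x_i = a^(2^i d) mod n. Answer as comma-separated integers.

n − 1 = 328 = 2^3 · 41, so s = 3 and d = 41.
x_0 = 5^41 mod 329 = 45.
x_1 = 45^2 mod 329 = 51.
x_2 = 51^2 mod 329 = 298.

45, 51, 298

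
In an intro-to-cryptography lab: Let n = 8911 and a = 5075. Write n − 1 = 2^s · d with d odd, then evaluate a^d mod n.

n − 1 = 8910 = 2^1 · 4455, so s = 1 and d = 4455.
5075^4455 mod 8911 = 7637.

7637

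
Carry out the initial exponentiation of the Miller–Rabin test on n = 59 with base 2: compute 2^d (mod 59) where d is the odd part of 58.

n − 1 = 58 = 2^1 · 29, so s = 1 and d = 29.
Repeated squaring mod 59: 2^1 ≡ 2, 2^2 ≡ 4, 2^4 ≡ 16, 2^8 ≡ 20, 2^16 ≡ 46.
29 = 16 + 8 + 4 + 1, so 2^29 ≡ 46·20·16·2 ≡ 58 (mod 59).

58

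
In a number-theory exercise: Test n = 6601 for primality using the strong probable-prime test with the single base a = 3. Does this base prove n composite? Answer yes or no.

n − 1 = 6600 = 2^3 · 825, so s = 3 and d = 825.
Repeated squaring mod 6601: 3^1 ≡ 3, 3^2 ≡ 9, 3^4 ≡ 81, 3^8 ≡ 6561, 3^16 ≡ 1600, 3^32 ≡ 5413, 3^64 ≡ 5331, 3^128 ≡ 2256, 3^256 ≡ 165, 3^512 ≡ 821.
825 = 512 + 256 + 32 + 16 + 8 + 1, so 3^825 ≡ 821·165·5413·1600·6561·3 ≡ 3037 (mod 6601).
x_0 = 3^825 mod 6601 = 3037.
x_0 is neither 1 nor 6600, so continue squaring.
x_1 = 3037^2 mod 6601 = 1772.
x_2 = 1772^2 mod 6601 = 4509.
Reached i = s−1 = 2 without hitting −1: 3 is a Miller–Rabin witness and 6601 is composite.

yes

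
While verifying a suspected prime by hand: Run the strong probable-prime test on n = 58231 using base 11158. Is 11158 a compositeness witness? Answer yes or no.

n − 1 = 58230 = 2^1 · 29115, so s = 1 and d = 29115.
x_0 = 11158^29115 mod 58231 = 58230.
x_0 = 58230 ≡ −1, so 11158 is not a witness.

no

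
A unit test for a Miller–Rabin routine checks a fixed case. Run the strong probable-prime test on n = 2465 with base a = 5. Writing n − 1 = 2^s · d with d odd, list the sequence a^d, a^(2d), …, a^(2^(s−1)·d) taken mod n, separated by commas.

n − 1 = 2464 = 2^5 · 77, so s = 5 and d = 77.
x_0 = 5^77 mod 2465 = 2145.
x_1 = 2145^2 mod 2465 = 1335.
x_2 = 1335^2 mod 2465 = 30.
x_3 = 30^2 mod 2465 = 900.
x_4 = 900^2 mod 2465 = 1480.

2145, 1335, 30, 900, 1480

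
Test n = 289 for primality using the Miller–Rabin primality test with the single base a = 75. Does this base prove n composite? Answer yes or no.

n − 1 = 288 = 2^5 · 9, so s = 5 and d = 9.
x_0 = 75^9 mod 289 = 214.
x_0 is neither 1 nor 288, so continue squaring.
x_1 = 214^2 mod 289 = 134.
x_2 = 134^2 mod 289 = 38.
x_3 = 38^2 mod 289 = 288.
x_3 ≡ −1, so 75 is not a witness.

no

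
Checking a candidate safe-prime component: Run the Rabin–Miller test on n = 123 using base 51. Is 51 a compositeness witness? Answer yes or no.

n − 1 = 122 = 2^1 · 61, so s = 1 and d = 61.
x_0 = 51^61 mod 123 = 51.
x_0 ∉ {1, 122} and s = 1, so 51 is a Miller–Rabin witness and 123 is composite.

yes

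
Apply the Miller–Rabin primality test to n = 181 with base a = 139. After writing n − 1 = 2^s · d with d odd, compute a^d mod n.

180

n − 1 = 180 = 2^2 · 45, so s = 2 and d = 45.
Repeated squaring mod 181: 139^1 ≡ 139, 139^2 ≡ 135, 139^4 ≡ 125, 139^8 ≡ 59, 139^16 ≡ 42, 139^32 ≡ 135.
45 = 32 + 8 + 4 + 1, so 139^45 ≡ 135·59·125·139 ≡ 180 (mod 181).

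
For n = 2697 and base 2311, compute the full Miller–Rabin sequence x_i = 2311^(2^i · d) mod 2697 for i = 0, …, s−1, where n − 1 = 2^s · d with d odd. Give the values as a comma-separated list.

n − 1 = 2696 = 2^3 · 337, so s = 3 and d = 337.
x_0 = 2311^337 mod 2697 = 136.
x_1 = 136^2 mod 2697 = 2314.
x_2 = 2314^2 mod 2697 = 1051.

136, 2314, 1051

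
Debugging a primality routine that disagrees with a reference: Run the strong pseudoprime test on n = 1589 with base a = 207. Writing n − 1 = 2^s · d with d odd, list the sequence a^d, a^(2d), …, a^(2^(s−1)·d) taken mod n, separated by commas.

n − 1 = 1588 = 2^2 · 397, so s = 2 and d = 397.
x_0 = 207^397 mod 1589 = 1040.
x_1 = 1040^2 mod 1589 = 1080.

1040, 1080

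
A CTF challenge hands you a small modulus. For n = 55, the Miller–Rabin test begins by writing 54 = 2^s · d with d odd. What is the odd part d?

Halving: 54 → 27; 27 is odd.
So 54 = 2^1 · 27.

27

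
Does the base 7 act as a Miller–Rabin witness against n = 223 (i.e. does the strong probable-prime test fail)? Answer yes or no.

no

n − 1 = 222 = 2^1 · 111, so s = 1 and d = 111.
x_0 = 7^111 mod 223 = 1.
x_0 = 1, so 7 is not a witness.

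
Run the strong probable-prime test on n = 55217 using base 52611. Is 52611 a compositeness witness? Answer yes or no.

no

n − 1 = 55216 = 2^4 · 3451, so s = 4 and d = 3451.
x_0 = 52611^3451 mod 55217 = 18036.
x_0 is neither 1 nor 55216, so continue squaring.
x_1 = 18036^2 mod 55217 = 13949.
x_2 = 13949^2 mod 55217 = 45110.
x_3 = 45110^2 mod 55217 = 55216.
x_3 ≡ −1, so 52611 is not a witness.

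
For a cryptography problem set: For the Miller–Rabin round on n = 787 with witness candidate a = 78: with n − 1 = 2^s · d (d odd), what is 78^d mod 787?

n − 1 = 786 = 2^1 · 393, so s = 1 and d = 393.
78^393 mod 787 = 786.

786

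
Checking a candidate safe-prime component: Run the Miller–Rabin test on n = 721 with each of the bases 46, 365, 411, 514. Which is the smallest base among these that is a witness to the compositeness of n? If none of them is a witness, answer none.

none

n − 1 = 720 = 2^4 · 45, so s = 4 and d = 45.
Base 46: x_0 = 46^45 mod 721 = 1. x_0 = 1, so 46 is not a witness.
Base 365: x_0 = 365^45 mod 721 = 1. x_0 = 1, so 365 is not a witness.
Base 411: x_0 = 411^45 mod 721 = 720. x_0 = 720 ≡ −1, so 411 is not a witness.
Base 514: x_0 = 514^45 mod 721 = 720. x_0 = 720 ≡ −1, so 514 is not a witness.
No listed base is a witness for 721.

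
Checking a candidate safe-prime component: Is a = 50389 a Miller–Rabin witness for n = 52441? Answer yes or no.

yes

n − 1 = 52440 = 2^3 · 6555, so s = 3 and d = 6555.
By repeated squaring, 50389^6555 ≡ 43511 (mod 52441).
x_0 = 50389^6555 mod 52441 = 43511.
x_0 is neither 1 nor 52440, so continue squaring.
x_1 = 43511^2 mod 52441 = 34580.
x_2 = 34580^2 mod 52441 = 16718.
Reached i = s−1 = 2 without hitting −1: 50389 is a Miller–Rabin witness and 52441 is composite.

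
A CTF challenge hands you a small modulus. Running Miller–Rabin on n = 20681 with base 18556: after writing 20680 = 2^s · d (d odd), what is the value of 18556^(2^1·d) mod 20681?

20680

n − 1 = 20680 = 2^3 · 2585, so s = 3 and d = 2585.
Repeated squaring mod 20681: 18556^1 ≡ 18556, 18556^2 ≡ 7167, 18556^4 ≡ 14966, 18556^8 ≡ 5926, 18556^16 ≡ 1138, 18556^32 ≡ 12822, 18556^64 ≡ 10415, 18556^128 ≡ 380, 18556^256 ≡ 20314, 18556^512 ≡ 10603, 18556^1024 ≡ 1693, 18556^2048 ≡ 12271.
2585 = 2048 + 512 + 16 + 8 + 1, so 18556^2585 ≡ 12271·10603·1138·5926·18556 ≡ 18006 (mod 20681).
x_0 = 18006.
x_1 = 18006^2 mod 20681 = 20680.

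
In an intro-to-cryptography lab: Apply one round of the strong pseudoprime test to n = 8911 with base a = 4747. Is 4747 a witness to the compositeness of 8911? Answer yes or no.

n − 1 = 8910 = 2^1 · 4455, so s = 1 and d = 4455.
x_0 = 4747^4455 mod 8911 = 267.
x_0 ∉ {1, 8910} and s = 1, so 4747 is a Miller–Rabin witness and 8911 is composite.

yes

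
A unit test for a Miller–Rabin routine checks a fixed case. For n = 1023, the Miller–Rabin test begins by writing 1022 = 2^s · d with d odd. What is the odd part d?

511

Halving: 1022 → 511; 511 is odd.
So 1022 = 2^1 · 511.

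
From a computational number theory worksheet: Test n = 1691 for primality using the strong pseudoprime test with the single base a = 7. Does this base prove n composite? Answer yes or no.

yes

n − 1 = 1690 = 2^1 · 845, so s = 1 and d = 845.
x_0 = 7^845 mod 1691 = 239.
x_0 ∉ {1, 1690} and s = 1, so 7 is a Miller–Rabin witness and 1691 is composite.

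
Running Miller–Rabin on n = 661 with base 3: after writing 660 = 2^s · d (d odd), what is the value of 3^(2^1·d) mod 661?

1

n − 1 = 660 = 2^2 · 165, so s = 2 and d = 165.
x_0 = 3^165 mod 661 = 660.
x_1 = 660^2 mod 661 = 1.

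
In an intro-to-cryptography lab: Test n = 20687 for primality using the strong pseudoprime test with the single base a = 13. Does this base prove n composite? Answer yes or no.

n − 1 = 20686 = 2^1 · 10343, so s = 1 and d = 10343.
x_0 = 13^10343 mod 20687 = 19231.
x_0 ∉ {1, 20686} and s = 1, so 13 is a Miller–Rabin witness and 20687 is composite.

yes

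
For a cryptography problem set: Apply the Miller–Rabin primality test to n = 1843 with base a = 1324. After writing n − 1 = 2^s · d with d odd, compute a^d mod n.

69

n − 1 = 1842 = 2^1 · 921, so s = 1 and d = 921.
Repeated squaring mod 1843: 1324^1 ≡ 1324, 1324^2 ≡ 283, 1324^4 ≡ 840, 1324^8 ≡ 1574, 1324^16 ≡ 484, 1324^32 ≡ 195, 1324^64 ≡ 1165, 1324^128 ≡ 777, 1324^256 ≡ 1068, 1324^512 ≡ 1650.
921 = 512 + 256 + 128 + 16 + 8 + 1, so 1324^921 ≡ 1650·1068·777·484·1574·1324 ≡ 69 (mod 1843).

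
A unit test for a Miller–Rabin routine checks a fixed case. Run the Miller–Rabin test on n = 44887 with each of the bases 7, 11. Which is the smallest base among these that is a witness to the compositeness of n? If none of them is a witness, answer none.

none

n − 1 = 44886 = 2^1 · 22443, so s = 1 and d = 22443.
Base 7: x_0 = 7^22443 mod 44887 = 1. x_0 = 1, so 7 is not a witness.
Base 11: x_0 = 11^22443 mod 44887 = 1. x_0 = 1, so 11 is not a witness.
No listed base is a witness for 44887.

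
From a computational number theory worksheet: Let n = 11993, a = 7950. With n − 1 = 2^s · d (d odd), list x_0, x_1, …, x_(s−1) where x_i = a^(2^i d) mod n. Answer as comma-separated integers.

11503, 240, 9628

n − 1 = 11992 = 2^3 · 1499, so s = 3 and d = 1499.
x_0 = 7950^1499 mod 11993 = 11503.
x_1 = 11503^2 mod 11993 = 240.
x_2 = 240^2 mod 11993 = 9628.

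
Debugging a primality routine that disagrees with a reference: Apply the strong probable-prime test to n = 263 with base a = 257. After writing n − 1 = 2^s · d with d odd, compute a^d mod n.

n − 1 = 262 = 2^1 · 131, so s = 1 and d = 131.
257^131 mod 263 = 262.

262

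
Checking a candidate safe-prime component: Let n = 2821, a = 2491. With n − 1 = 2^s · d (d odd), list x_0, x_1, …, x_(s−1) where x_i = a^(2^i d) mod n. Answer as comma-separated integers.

216, 1520

n − 1 = 2820 = 2^2 · 705, so s = 2 and d = 705.
x_0 = 2491^705 mod 2821 = 216.
x_1 = 216^2 mod 2821 = 1520.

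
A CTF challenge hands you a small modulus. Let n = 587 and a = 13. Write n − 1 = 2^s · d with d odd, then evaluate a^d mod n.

n − 1 = 586 = 2^1 · 293, so s = 1 and d = 293.
Repeated squaring mod 587: 13^1 ≡ 13, 13^2 ≡ 169, 13^4 ≡ 385, 13^8 ≡ 301, 13^16 ≡ 203, 13^32 ≡ 119, 13^64 ≡ 73, 13^128 ≡ 46, 13^256 ≡ 355.
293 = 256 + 32 + 4 + 1, so 13^293 ≡ 355·119·385·13 ≡ 586 (mod 587).

586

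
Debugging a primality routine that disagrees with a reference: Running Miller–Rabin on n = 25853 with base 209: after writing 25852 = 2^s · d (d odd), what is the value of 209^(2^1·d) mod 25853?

10308

n − 1 = 25852 = 2^2 · 6463, so s = 2 and d = 6463.
x_0 = 209^6463 mod 25853 = 20627.
x_1 = 20627^2 mod 25853 = 10308.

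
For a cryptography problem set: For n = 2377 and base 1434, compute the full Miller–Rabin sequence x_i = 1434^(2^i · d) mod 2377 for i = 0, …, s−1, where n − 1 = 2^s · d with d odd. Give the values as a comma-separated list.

n − 1 = 2376 = 2^3 · 297, so s = 3 and d = 297.
x_0 = 1434^297 mod 2377 = 2376.
x_1 = 2376^2 mod 2377 = 1.
x_2 = 1^2 mod 2377 = 1.

2376, 1, 1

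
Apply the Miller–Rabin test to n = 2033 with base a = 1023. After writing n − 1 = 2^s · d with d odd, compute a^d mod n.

814

n − 1 = 2032 = 2^4 · 127, so s = 4 and d = 127.
1023^127 mod 2033 = 814.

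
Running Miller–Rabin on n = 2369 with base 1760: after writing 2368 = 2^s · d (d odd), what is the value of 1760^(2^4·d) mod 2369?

n − 1 = 2368 = 2^6 · 37, so s = 6 and d = 37.
x_0 = 1760^37 mod 2369 = 1347.
x_1 = 1347^2 mod 2369 = 2124.
x_2 = 2124^2 mod 2369 = 800.
x_3 = 800^2 mod 2369 = 370.
x_4 = 370^2 mod 2369 = 1867.

1867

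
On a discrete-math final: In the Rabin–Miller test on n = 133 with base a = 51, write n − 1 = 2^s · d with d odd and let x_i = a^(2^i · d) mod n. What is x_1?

n − 1 = 132 = 2^2 · 33, so s = 2 and d = 33.
x_0 = 51^33 mod 133 = 8.
x_1 = 8^2 mod 133 = 64.

64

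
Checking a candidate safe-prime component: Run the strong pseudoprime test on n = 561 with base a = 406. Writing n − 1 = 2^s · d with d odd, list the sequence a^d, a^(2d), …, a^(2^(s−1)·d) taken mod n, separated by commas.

n − 1 = 560 = 2^4 · 35, so s = 4 and d = 35.
x_0 = 406^35 mod 561 = 43.
x_1 = 43^2 mod 561 = 166.
x_2 = 166^2 mod 561 = 67.
x_3 = 67^2 mod 561 = 1.

43, 166, 67, 1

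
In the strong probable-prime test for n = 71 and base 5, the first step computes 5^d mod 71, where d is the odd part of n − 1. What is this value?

n − 1 = 70 = 2^1 · 35, so s = 1 and d = 35.
5^35 mod 71 = 1.

1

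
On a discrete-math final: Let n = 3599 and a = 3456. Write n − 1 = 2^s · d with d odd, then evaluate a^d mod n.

n − 1 = 3598 = 2^1 · 1799, so s = 1 and d = 1799.
3456^1799 mod 3599 = 1981.

1981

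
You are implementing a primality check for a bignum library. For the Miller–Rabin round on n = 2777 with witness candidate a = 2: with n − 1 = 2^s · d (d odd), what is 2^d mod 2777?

2587

n − 1 = 2776 = 2^3 · 347, so s = 3 and d = 347.
2^347 mod 2777 = 2587.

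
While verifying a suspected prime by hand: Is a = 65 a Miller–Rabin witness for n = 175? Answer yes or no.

yes

n − 1 = 174 = 2^1 · 87, so s = 1 and d = 87.
x_0 = 65^87 mod 175 = 50.
x_0 ∉ {1, 174} and s = 1, so 65 is a Miller–Rabin witness and 175 is composite.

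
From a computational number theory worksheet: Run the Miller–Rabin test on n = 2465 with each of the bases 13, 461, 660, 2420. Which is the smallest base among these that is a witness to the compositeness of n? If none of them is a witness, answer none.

n − 1 = 2464 = 2^5 · 77, so s = 5 and d = 77.
Base 13: x_0 = 13^77 mod 2465 = 608. x_0 is neither 1 nor 2464, so continue squaring. x_1 = 608^2 mod 2465 = 2379. x_2 = 2379^2 mod 2465 = 1. x_2 = 1 but x_1 ≠ ±1, a nontrivial square root of 1 — 13 is a witness and 2465 is composite.
Base 461: x_0 = 461^77 mod 2465 = 2361. x_0 is neither 1 nor 2464, so continue squaring. x_1 = 2361^2 mod 2465 = 956. x_2 = 956^2 mod 2465 = 1886. x_3 = 1886^2 mod 2465 = 1. x_3 = 1 but x_2 ≠ ±1, a nontrivial square root of 1 — 461 is a witness and 2465 is composite.
Base 660: x_0 = 660^77 mod 2465 = 260. x_0 is neither 1 nor 2464, so continue squaring. x_1 = 260^2 mod 2465 = 1045. x_2 = 1045^2 mod 2465 = 30. x_3 = 30^2 mod 2465 = 900. x_4 = 900^2 mod 2465 = 1480. Reached i = s−1 = 4 without hitting −1: 660 is a Miller–Rabin witness and 2465 is composite.
Base 2420: x_0 = 2420^77 mod 2465 = 1710. x_0 is neither 1 nor 2464, so continue squaring. x_1 = 1710^2 mod 2465 = 610. x_2 = 610^2 mod 2465 = 2350. x_3 = 2350^2 mod 2465 = 900. x_4 = 900^2 mod 2465 = 1480. Reached i = s−1 = 4 without hitting −1: 2420 is a Miller–Rabin witness and 2465 is composite.
The smallest witness among the given bases is 13.

13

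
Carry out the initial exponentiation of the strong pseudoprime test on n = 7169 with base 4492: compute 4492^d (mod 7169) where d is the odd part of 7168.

n − 1 = 7168 = 2^10 · 7, so s = 10 and d = 7.
4492^7 mod 7169 = 1584.

1584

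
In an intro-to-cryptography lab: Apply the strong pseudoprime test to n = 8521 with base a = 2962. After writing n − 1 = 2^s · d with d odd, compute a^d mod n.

n − 1 = 8520 = 2^3 · 1065, so s = 3 and d = 1065.
2962^1065 mod 8521 = 6088.

6088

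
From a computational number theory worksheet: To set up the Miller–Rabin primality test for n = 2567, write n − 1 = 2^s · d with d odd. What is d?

Halving: 2566 → 1283; 1283 is odd.
So 2566 = 2^1 · 1283.

1283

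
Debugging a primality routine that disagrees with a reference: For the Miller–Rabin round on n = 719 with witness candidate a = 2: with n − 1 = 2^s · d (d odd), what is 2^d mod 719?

1

n − 1 = 718 = 2^1 · 359, so s = 1 and d = 359.
Repeated squaring mod 719: 2^1 ≡ 2, 2^2 ≡ 4, 2^4 ≡ 16, 2^8 ≡ 256, 2^16 ≡ 107, 2^32 ≡ 664, 2^64 ≡ 149, 2^128 ≡ 631, 2^256 ≡ 554.
359 = 256 + 64 + 32 + 4 + 2 + 1, so 2^359 ≡ 554·149·664·16·4·2 ≡ 1 (mod 719).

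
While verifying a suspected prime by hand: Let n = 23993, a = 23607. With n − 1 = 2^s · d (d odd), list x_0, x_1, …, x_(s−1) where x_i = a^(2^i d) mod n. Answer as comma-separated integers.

868, 9641, 23992

n − 1 = 23992 = 2^3 · 2999, so s = 3 and d = 2999.
x_0 = 23607^2999 mod 23993 = 868.
x_1 = 868^2 mod 23993 = 9641.
x_2 = 9641^2 mod 23993 = 23992.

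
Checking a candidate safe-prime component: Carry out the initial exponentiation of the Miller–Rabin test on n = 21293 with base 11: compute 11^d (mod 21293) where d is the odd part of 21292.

11325

n − 1 = 21292 = 2^2 · 5323, so s = 2 and d = 5323.
Repeated squaring mod 21293: 11^1 ≡ 11, 11^2 ≡ 121, 11^4 ≡ 14641, 11^8 ≡ 2250, 11^16 ≡ 16059, 11^32 ≡ 11958, 11^64 ≡ 11269, 11^128 ≡ 20202, 11^256 ≡ 19166, 11^512 ≡ 10013, 11^1024 ≡ 12725, 11^2048 ≡ 13653, 11^4096 ≡ 5487.
5323 = 4096 + 1024 + 128 + 64 + 8 + 2 + 1, so 11^5323 ≡ 5487·12725·20202·11269·2250·121·11 ≡ 11325 (mod 21293).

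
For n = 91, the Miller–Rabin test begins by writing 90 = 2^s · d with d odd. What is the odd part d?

45

Halving: 90 → 45; 45 is odd.
So 90 = 2^1 · 45.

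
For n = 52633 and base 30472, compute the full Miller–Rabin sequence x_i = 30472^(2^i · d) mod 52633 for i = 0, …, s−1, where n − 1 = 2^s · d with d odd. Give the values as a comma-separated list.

n − 1 = 52632 = 2^3 · 6579, so s = 3 and d = 6579.
x_0 = 30472^6579 mod 52633 = 25852.
x_1 = 25852^2 mod 52633 = 44703.
x_2 = 44703^2 mod 52633 = 41098.

25852, 44703, 41098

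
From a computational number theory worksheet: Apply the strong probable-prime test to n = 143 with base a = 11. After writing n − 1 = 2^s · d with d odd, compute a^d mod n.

110

n − 1 = 142 = 2^1 · 71, so s = 1 and d = 71.
Repeated squaring mod 143: 11^1 ≡ 11, 11^2 ≡ 121, 11^4 ≡ 55, 11^8 ≡ 22, 11^16 ≡ 55, 11^32 ≡ 22, 11^64 ≡ 55.
71 = 64 + 4 + 2 + 1, so 11^71 ≡ 55·55·121·11 ≡ 110 (mod 143).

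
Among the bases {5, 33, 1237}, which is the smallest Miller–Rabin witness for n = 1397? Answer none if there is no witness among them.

n − 1 = 1396 = 2^2 · 349, so s = 2 and d = 349.
Base 5: x_0 = 5^349 mod 1397 = 207. x_0 is neither 1 nor 1396, so continue squaring. x_1 = 207^2 mod 1397 = 939. Reached i = s−1 = 1 without hitting −1: 5 is a Miller–Rabin witness and 1397 is composite.
Base 33: x_0 = 33^349 mod 1397 = 66. x_0 is neither 1 nor 1396, so continue squaring. x_1 = 66^2 mod 1397 = 165. Reached i = s−1 = 1 without hitting −1: 33 is a Miller–Rabin witness and 1397 is composite.
Base 1237: x_0 = 1237^349 mod 1397 = 823. x_0 is neither 1 nor 1396, so continue squaring. x_1 = 823^2 mod 1397 = 1181. Reached i = s−1 = 1 without hitting −1: 1237 is a Miller–Rabin witness and 1397 is composite.
The smallest witness among the given bases is 5.

5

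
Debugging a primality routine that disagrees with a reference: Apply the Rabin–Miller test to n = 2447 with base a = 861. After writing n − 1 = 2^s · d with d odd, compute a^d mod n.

1

n − 1 = 2446 = 2^1 · 1223, so s = 1 and d = 1223.
Repeated squaring mod 2447: 861^1 ≡ 861, 861^2 ≡ 2327, 861^4 ≡ 2165, 861^8 ≡ 1220, 861^16 ≡ 624, 861^32 ≡ 303, 861^64 ≡ 1270, 861^128 ≡ 327, 861^256 ≡ 1708, 861^512 ≡ 440, 861^1024 ≡ 287.
1223 = 1024 + 128 + 64 + 4 + 2 + 1, so 861^1223 ≡ 287·327·1270·2165·2327·861 ≡ 1 (mod 2447).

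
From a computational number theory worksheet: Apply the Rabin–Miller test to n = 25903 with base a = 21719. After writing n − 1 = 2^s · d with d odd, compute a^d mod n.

25902

n − 1 = 25902 = 2^1 · 12951, so s = 1 and d = 12951.
Repeated squaring mod 25903: 21719^1 ≡ 21719, 21719^2 ≡ 21331, 21719^4 ≡ 25366, 21719^8 ≡ 3436, 21719^16 ≡ 20231, 21719^32 ≡ 58, 21719^64 ≡ 3364, 21719^128 ≡ 22788, 21719^256 ≡ 15503, 21719^512 ≡ 14975, 21719^1024 ≡ 8354, 21719^2048 ≡ 6634, 21719^4096 ≡ 759, 21719^8192 ≡ 6215.
12951 = 8192 + 4096 + 512 + 128 + 16 + 4 + 2 + 1, so 21719^12951 ≡ 6215·759·14975·22788·20231·25366·21331·21719 ≡ 25902 (mod 25903).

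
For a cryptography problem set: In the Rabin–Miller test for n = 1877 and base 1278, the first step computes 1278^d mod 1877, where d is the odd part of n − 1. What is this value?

1876

n − 1 = 1876 = 2^2 · 469, so s = 2 and d = 469.
1278^469 mod 1877 = 1876.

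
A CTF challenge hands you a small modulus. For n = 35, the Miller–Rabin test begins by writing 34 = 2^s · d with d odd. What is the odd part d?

17

Halving: 34 → 17; 17 is odd.
So 34 = 2^1 · 17.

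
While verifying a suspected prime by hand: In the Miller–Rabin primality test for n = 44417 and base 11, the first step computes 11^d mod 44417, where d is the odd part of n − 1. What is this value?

n − 1 = 44416 = 2^7 · 347, so s = 7 and d = 347.
Repeated squaring mod 44417: 11^1 ≡ 11, 11^2 ≡ 121, 11^4 ≡ 14641, 11^8 ≡ 2439, 11^16 ≡ 41260, 11^32 ≡ 17241, 11^64 ≡ 13517, 11^128 ≡ 22168, 11^256 ≡ 34953.
347 = 256 + 64 + 16 + 8 + 2 + 1, so 11^347 ≡ 34953·13517·41260·2439·121·11 ≡ 18245 (mod 44417).

18245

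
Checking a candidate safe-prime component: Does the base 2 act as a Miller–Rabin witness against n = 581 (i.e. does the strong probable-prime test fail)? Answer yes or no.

n − 1 = 580 = 2^2 · 145, so s = 2 and d = 145.
x_0 = 2^145 mod 581 = 184.
x_0 is neither 1 nor 580, so continue squaring.
x_1 = 184^2 mod 581 = 158.
Reached i = s−1 = 1 without hitting −1: 2 is a Miller–Rabin witness and 581 is composite.

yes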